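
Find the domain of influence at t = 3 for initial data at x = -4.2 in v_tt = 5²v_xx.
Domain of influence: [-19.2, 10.8]. Data at x = -4.2 spreads outward at speed 5.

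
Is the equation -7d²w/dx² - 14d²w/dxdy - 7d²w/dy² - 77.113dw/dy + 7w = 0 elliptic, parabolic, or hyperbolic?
Computing B² - 4AC with A = -7, B = -14, C = -7: discriminant = 0 (zero). Answer: parabolic.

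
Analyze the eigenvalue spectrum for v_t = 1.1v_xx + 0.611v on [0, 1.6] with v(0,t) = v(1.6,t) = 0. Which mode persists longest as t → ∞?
Eigenvalues: λₙ = 1.1n²π²/1.6² - 0.611.
First three modes:
  n=1: λ₁ = 1.1π²/1.6² - 0.611 ≈ 3.63
  n=2: λ₂ = 4.4π²/1.6² - 0.611 ≈ 16.352
  n=3: λ₃ = 9.9π²/1.6² - 0.611 ≈ 37.557
Since 1.1π²/1.6² ≈ 4.241 > 0.611, all λₙ > 0.
The n=1 mode decays slowest → dominates as t → ∞.
Asymptotic: v ~ c₁ sin(πx/1.6) e^{-λ₁t} with decay rate λ₁ ≈ 3.63.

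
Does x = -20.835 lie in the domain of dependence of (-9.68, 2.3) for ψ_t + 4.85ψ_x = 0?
Yes. The characteristic through (-9.68, 2.3) passes through x = -20.835.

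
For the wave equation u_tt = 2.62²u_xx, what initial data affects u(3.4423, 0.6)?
Domain of dependence: [1.8703, 5.0143]. Signals travel at speed 2.62, so data within |x - 3.4423| ≤ 2.62·0.6 = 1.572 can reach the point.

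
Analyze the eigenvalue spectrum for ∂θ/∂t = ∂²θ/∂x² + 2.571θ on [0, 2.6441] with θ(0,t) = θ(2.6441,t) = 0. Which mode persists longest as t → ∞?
Eigenvalues: λₙ = n²π²/2.6441² - 2.571.
First three modes:
  n=1: λ₁ = π²/2.6441² - 2.571 ≈ -1.159
  n=2: λ₂ = 4π²/2.6441² - 2.571 ≈ 3.076
  n=3: λ₃ = 9π²/2.6441² - 2.571 ≈ 10.134
Since π²/2.6441² ≈ 1.412 < 2.571, λ₁ < 0.
The n=1 mode grows fastest (−λₙ is largest for n=1) → dominates.
Asymptotic: θ ~ c₁ sin(πx/2.6441) e^{1.159t} (exponential growth at rate −λ₁ ≈ 1.159).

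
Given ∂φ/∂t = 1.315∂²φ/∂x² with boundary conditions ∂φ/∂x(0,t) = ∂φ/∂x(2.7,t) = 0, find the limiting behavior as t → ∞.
φ → constant (steady state). Heat is conserved (no flux at boundaries); solution approaches the spatial average.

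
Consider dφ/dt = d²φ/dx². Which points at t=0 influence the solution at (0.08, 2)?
The entire real line. The heat equation has infinite propagation speed: any initial disturbance instantly affects all points (though exponentially small far away).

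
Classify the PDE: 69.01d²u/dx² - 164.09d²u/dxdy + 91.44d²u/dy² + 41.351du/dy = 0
A = 69.01, B = -164.09, C = 91.44. Discriminant B² - 4AC = 1684.4305. Since 1684.4305 > 0, hyperbolic.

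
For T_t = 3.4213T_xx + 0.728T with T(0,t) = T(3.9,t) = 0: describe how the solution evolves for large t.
T → 0. Diffusion dominates reaction (r=0.728 < κπ²/L²≈2.22); solution decays.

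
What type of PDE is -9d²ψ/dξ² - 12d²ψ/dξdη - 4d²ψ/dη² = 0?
With A = -9, B = -12, C = -4, the discriminant is 0. This is a parabolic PDE.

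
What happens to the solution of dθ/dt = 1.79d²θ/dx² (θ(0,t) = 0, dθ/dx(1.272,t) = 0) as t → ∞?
θ → 0. Heat escapes through the Dirichlet boundary.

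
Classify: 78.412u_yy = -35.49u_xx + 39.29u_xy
Rewriting in standard form: 35.49u_xx - 39.29u_xy + 78.412u_yy = 0. Elliptic (discriminant = -9587.66342).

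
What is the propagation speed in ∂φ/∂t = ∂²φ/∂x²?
Infinite. The heat equation is parabolic, not hyperbolic, so disturbances propagate instantly.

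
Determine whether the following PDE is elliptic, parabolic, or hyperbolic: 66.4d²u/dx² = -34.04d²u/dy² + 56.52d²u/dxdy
Rewriting in standard form: 66.4d²u/dx² - 56.52d²u/dxdy + 34.04d²u/dy² = 0. Coefficients: A = 66.4, B = -56.52, C = 34.04. B² - 4AC = -5846.5136, which is negative, so the equation is elliptic.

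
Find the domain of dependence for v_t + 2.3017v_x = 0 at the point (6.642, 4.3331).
A single point: x = -3.33149627. The characteristic through (6.642, 4.3331) is x - 2.3017t = const, so x = 6.642 - 2.3017·4.3331 = -3.33149627.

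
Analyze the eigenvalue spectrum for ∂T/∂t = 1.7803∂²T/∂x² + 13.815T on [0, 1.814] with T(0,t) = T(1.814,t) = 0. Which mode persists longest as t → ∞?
Eigenvalues: λₙ = 1.7803n²π²/1.814² - 13.815.
First three modes:
  n=1: λ₁ = 1.7803π²/1.814² - 13.815 ≈ -8.475
  n=2: λ₂ = 7.1212π²/1.814² - 13.815 ≈ 7.544
  n=3: λ₃ = 16.0227π²/1.814² - 13.815 ≈ 34.242
Since 1.7803π²/1.814² ≈ 5.34 < 13.815, λ₁ < 0.
The n=1 mode grows fastest (−λₙ is largest for n=1) → dominates.
Asymptotic: T ~ c₁ sin(πx/1.814) e^{8.475t} (exponential growth at rate −λ₁ ≈ 8.475).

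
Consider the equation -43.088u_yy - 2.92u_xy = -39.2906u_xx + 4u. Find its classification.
Rewriting in standard form: 39.2906u_xx - 2.92u_xy - 43.088u_yy - 4u = 0. Hyperbolic. (A = 39.2906, B = -2.92, C = -43.088 gives B² - 4AC = 6780.3398912.)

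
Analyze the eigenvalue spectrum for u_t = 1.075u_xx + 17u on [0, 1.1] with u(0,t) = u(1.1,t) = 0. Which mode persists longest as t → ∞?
Eigenvalues: λₙ = 1.075n²π²/1.1² - 17.
First three modes:
  n=1: λ₁ = 1.075π²/1.1² - 17 ≈ -8.232
  n=2: λ₂ = 4.3π²/1.1² - 17 ≈ 18.074
  n=3: λ₃ = 9.675π²/1.1² - 17 ≈ 61.916
Since 1.075π²/1.1² ≈ 8.768 < 17, λ₁ < 0.
The n=1 mode grows fastest (−λₙ is largest for n=1) → dominates.
Asymptotic: u ~ c₁ sin(πx/1.1) e^{8.232t} (exponential growth at rate −λ₁ ≈ 8.232).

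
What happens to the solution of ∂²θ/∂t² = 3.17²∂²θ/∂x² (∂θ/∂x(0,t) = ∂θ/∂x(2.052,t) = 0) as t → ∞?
θ oscillates about a mean that drifts linearly in t (generically unbounded; no decay). There is no damping, so the nonconstant modes persist as standing waves (energy conserved, no decay). But with Neumann conditions at both ends the constant mode has eigenvalue 0: the spatial mean M(t) of θ satisfies M'' = 0, so M(t) = M(0) + M'(0)·t. Unless the initial velocity has zero mean (∫θ_t(x,0)dx = 0), the solution grows linearly in t (unbounded, though not exponentially); if it does have zero mean, the solution stays bounded and simply oscillates.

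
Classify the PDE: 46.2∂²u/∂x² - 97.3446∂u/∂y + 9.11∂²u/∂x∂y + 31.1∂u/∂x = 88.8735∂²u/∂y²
Rewriting in standard form: 46.2∂²u/∂x² + 9.11∂²u/∂x∂y - 88.8735∂²u/∂y² + 31.1∂u/∂x - 97.3446∂u/∂y = 0. A = 46.2, B = 9.11, C = -88.8735. Discriminant B² - 4AC = 16506.8149. Since 16506.8149 > 0, hyperbolic.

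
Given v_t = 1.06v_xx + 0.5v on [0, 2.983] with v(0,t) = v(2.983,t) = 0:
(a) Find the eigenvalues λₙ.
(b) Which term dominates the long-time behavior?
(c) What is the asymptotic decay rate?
Eigenvalues: λₙ = 1.06n²π²/2.983² - 0.5.
First three modes:
  n=1: λ₁ = 1.06π²/2.983² - 0.5 ≈ 0.676
  n=2: λ₂ = 4.24π²/2.983² - 0.5 ≈ 4.203
  n=3: λ₃ = 9.54π²/2.983² - 0.5 ≈ 10.081
Since 1.06π²/2.983² ≈ 1.176 > 0.5, all λₙ > 0.
The n=1 mode decays slowest → dominates as t → ∞.
Asymptotic: v ~ c₁ sin(πx/2.983) e^{-λ₁t} with decay rate λ₁ ≈ 0.676.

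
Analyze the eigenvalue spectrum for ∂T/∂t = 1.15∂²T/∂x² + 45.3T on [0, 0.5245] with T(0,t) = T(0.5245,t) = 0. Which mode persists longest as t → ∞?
Eigenvalues: λₙ = 1.15n²π²/0.5245² - 45.3.
First three modes:
  n=1: λ₁ = 1.15π²/0.5245² - 45.3 ≈ -4.042
  n=2: λ₂ = 4.6π²/0.5245² - 45.3 ≈ 119.731
  n=3: λ₃ = 10.35π²/0.5245² - 45.3 ≈ 326.021
Since 1.15π²/0.5245² ≈ 41.258 < 45.3, λ₁ < 0.
The n=1 mode grows fastest (−λₙ is largest for n=1) → dominates.
Asymptotic: T ~ c₁ sin(πx/0.5245) e^{4.042t} (exponential growth at rate −λ₁ ≈ 4.042).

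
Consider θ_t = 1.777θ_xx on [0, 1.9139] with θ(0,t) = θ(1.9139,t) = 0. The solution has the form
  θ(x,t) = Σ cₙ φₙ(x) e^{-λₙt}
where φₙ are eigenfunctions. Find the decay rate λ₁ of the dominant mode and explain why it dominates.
Eigenvalues: λₙ = 1.777n²π²/1.9139².
First three modes:
  n=1: λ₁ = 1.777π²/1.9139² ≈ 4.788
  n=2: λ₂ = 7.108π²/1.9139² ≈ 19.152 (4× faster decay)
  n=3: λ₃ = 15.993π²/1.9139² ≈ 43.091 (9× faster decay)
As t → ∞, higher modes decay exponentially faster. The n=1 mode dominates: θ ~ c₁ sin(πx/1.9139) e^{-λ₁t}.
Decay rate: λ₁ = 1.777π²/1.9139² ≈ 4.788.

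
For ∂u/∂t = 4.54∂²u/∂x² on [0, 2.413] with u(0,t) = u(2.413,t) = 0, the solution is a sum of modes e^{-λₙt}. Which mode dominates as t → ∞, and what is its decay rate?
Eigenvalues: λₙ = 4.54n²π²/2.413².
First three modes:
  n=1: λ₁ = 4.54π²/2.413² ≈ 7.696
  n=2: λ₂ = 18.16π²/2.413² ≈ 30.782 (4× faster decay)
  n=3: λ₃ = 40.86π²/2.413² ≈ 69.26 (9× faster decay)
As t → ∞, higher modes decay exponentially faster. The n=1 mode dominates: u ~ c₁ sin(πx/2.413) e^{-λ₁t}.
Decay rate: λ₁ = 4.54π²/2.413² ≈ 7.696.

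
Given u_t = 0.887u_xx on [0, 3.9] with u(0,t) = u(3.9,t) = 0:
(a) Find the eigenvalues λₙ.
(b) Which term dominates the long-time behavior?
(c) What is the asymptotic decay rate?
Eigenvalues: λₙ = 0.887n²π²/3.9².
First three modes:
  n=1: λ₁ = 0.887π²/3.9² ≈ 0.576
  n=2: λ₂ = 3.548π²/3.9² ≈ 2.302 (4× faster decay)
  n=3: λ₃ = 7.983π²/3.9² ≈ 5.18 (9× faster decay)
As t → ∞, higher modes decay exponentially faster. The n=1 mode dominates: u ~ c₁ sin(πx/3.9) e^{-λ₁t}.
Decay rate: λ₁ = 0.887π²/3.9² ≈ 0.576.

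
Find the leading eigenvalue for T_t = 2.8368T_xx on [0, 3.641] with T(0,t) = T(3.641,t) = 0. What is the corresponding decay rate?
Eigenvalues: λₙ = 2.8368n²π²/3.641².
First three modes:
  n=1: λ₁ = 2.8368π²/3.641² ≈ 2.112
  n=2: λ₂ = 11.3472π²/3.641² ≈ 8.448 (4× faster decay)
  n=3: λ₃ = 25.5312π²/3.641² ≈ 19.008 (9× faster decay)
As t → ∞, higher modes decay exponentially faster. The n=1 mode dominates: T ~ c₁ sin(πx/3.641) e^{-λ₁t}.
Decay rate: λ₁ = 2.8368π²/3.641² ≈ 2.112.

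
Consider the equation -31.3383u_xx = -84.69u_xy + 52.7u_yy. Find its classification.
Rewriting in standard form: -31.3383u_xx + 84.69u_xy - 52.7u_yy = 0. Hyperbolic. (A = -31.3383, B = 84.69, C = -52.7 gives B² - 4AC = 566.28246.)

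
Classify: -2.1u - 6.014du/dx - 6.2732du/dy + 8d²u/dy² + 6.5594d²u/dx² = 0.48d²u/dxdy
Rewriting in standard form: 6.5594d²u/dx² - 0.48d²u/dxdy + 8d²u/dy² - 6.014du/dx - 6.2732du/dy - 2.1u = 0. Elliptic (discriminant = -209.6704).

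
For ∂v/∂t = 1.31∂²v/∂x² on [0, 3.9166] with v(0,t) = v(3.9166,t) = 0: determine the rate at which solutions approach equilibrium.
Eigenvalues: λₙ = 1.31n²π²/3.9166².
First three modes:
  n=1: λ₁ = 1.31π²/3.9166² ≈ 0.843
  n=2: λ₂ = 5.24π²/3.9166² ≈ 3.371 (4× faster decay)
  n=3: λ₃ = 11.79π²/3.9166² ≈ 7.586 (9× faster decay)
As t → ∞, higher modes decay exponentially faster. The n=1 mode dominates: v ~ c₁ sin(πx/3.9166) e^{-λ₁t}.
Decay rate: λ₁ = 1.31π²/3.9166² ≈ 0.843.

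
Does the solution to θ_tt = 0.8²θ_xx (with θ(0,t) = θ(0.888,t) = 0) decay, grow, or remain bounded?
θ oscillates (no decay). Energy is conserved; the solution oscillates indefinitely as standing waves.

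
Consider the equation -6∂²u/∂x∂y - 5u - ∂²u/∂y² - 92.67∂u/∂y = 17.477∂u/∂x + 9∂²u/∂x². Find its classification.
Rewriting in standard form: -9∂²u/∂x² - 6∂²u/∂x∂y - ∂²u/∂y² - 17.477∂u/∂x - 92.67∂u/∂y - 5u = 0. Parabolic. (A = -9, B = -6, C = -1 gives B² - 4AC = 0.)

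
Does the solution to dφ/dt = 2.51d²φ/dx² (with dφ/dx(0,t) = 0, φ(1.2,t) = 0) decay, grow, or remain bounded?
φ → 0. Heat escapes through the Dirichlet boundary.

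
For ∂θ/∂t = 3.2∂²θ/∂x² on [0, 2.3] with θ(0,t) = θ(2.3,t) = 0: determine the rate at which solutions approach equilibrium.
Eigenvalues: λₙ = 3.2n²π²/2.3².
First three modes:
  n=1: λ₁ = 3.2π²/2.3² ≈ 5.97
  n=2: λ₂ = 12.8π²/2.3² ≈ 23.881 (4× faster decay)
  n=3: λ₃ = 28.8π²/2.3² ≈ 53.732 (9× faster decay)
As t → ∞, higher modes decay exponentially faster. The n=1 mode dominates: θ ~ c₁ sin(πx/2.3) e^{-λ₁t}.
Decay rate: λ₁ = 3.2π²/2.3² ≈ 5.97.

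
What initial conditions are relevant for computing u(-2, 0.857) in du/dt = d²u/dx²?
The entire real line. The heat equation has infinite propagation speed: any initial disturbance instantly affects all points (though exponentially small far away).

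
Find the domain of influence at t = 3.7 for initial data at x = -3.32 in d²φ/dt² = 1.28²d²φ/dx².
Domain of influence: [-8.056, 1.416]. Data at x = -3.32 spreads outward at speed 1.28.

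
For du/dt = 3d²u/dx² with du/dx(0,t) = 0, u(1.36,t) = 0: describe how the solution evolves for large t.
u → 0. Heat escapes through the Dirichlet boundary.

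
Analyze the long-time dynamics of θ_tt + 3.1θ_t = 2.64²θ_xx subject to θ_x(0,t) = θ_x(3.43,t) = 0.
Long-time behavior: θ → constant (steady state). Damping (γ=3.1) dissipates the nonconstant modes; with Neumann BCs the spatial average obeys M''+γM'=0 and tends to a finite limit.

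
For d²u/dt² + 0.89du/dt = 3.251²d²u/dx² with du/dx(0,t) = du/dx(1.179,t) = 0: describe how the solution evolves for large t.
u → constant (steady state). Damping (γ=0.89) dissipates the nonconstant modes; with Neumann BCs the spatial average obeys M''+γM'=0 and tends to a finite limit.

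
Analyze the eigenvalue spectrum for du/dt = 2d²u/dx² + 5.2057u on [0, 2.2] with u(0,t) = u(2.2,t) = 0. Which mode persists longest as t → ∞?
Eigenvalues: λₙ = 2n²π²/2.2² - 5.2057.
First three modes:
  n=1: λ₁ = 2π²/2.2² - 5.2057 ≈ -1.127
  n=2: λ₂ = 8π²/2.2² - 5.2057 ≈ 11.108
  n=3: λ₃ = 18π²/2.2² - 5.2057 ≈ 31.499
Since 2π²/2.2² ≈ 4.078 < 5.2057, λ₁ < 0.
The n=1 mode grows fastest (−λₙ is largest for n=1) → dominates.
Asymptotic: u ~ c₁ sin(πx/2.2) e^{1.127t} (exponential growth at rate −λ₁ ≈ 1.127).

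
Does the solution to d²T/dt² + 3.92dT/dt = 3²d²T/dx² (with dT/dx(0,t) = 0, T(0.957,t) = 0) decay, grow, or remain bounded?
T → 0. Damping (γ=3.92) dissipates energy; oscillations decay exponentially.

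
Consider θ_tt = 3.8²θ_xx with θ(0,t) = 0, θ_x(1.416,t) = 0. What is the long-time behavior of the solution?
As t → ∞, θ oscillates (no decay). Energy is conserved; the solution oscillates indefinitely as standing waves.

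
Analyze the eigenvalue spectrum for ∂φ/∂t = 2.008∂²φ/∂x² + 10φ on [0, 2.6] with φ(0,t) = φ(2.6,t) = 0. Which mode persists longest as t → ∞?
Eigenvalues: λₙ = 2.008n²π²/2.6² - 10.
First three modes:
  n=1: λ₁ = 2.008π²/2.6² - 10 ≈ -7.068
  n=2: λ₂ = 8.032π²/2.6² - 10 ≈ 1.727
  n=3: λ₃ = 18.072π²/2.6² - 10 ≈ 16.385
Since 2.008π²/2.6² ≈ 2.932 < 10, λ₁ < 0.
The n=1 mode grows fastest (−λₙ is largest for n=1) → dominates.
Asymptotic: φ ~ c₁ sin(πx/2.6) e^{7.068t} (exponential growth at rate −λ₁ ≈ 7.068).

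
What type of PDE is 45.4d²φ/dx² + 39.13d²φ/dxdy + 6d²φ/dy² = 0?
With A = 45.4, B = 39.13, C = 6, the discriminant is 441.5569. This is a hyperbolic PDE.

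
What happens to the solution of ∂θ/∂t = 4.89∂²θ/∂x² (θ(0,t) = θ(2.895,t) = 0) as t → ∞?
θ → 0. Heat diffuses out through both boundaries.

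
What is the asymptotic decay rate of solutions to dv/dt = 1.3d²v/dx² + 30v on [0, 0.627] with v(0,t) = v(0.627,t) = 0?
Eigenvalues: λₙ = 1.3n²π²/0.627² - 30.
First three modes:
  n=1: λ₁ = 1.3π²/0.627² - 30 ≈ 2.637
  n=2: λ₂ = 5.2π²/0.627² - 30 ≈ 100.547
  n=3: λ₃ = 11.7π²/0.627² - 30 ≈ 263.732
Since 1.3π²/0.627² ≈ 32.637 > 30, all λₙ > 0.
The n=1 mode decays slowest → dominates as t → ∞.
Asymptotic: v ~ c₁ sin(πx/0.627) e^{-λ₁t} with decay rate λ₁ ≈ 2.637.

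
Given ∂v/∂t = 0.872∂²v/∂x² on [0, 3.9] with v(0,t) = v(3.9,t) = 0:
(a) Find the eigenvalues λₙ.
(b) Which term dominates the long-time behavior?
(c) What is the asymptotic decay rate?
Eigenvalues: λₙ = 0.872n²π²/3.9².
First three modes:
  n=1: λ₁ = 0.872π²/3.9² ≈ 0.566
  n=2: λ₂ = 3.488π²/3.9² ≈ 2.263 (4× faster decay)
  n=3: λ₃ = 7.848π²/3.9² ≈ 5.092 (9× faster decay)
As t → ∞, higher modes decay exponentially faster. The n=1 mode dominates: v ~ c₁ sin(πx/3.9) e^{-λ₁t}.
Decay rate: λ₁ = 0.872π²/3.9² ≈ 0.566.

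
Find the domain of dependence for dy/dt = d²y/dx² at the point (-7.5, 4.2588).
The entire real line. The heat equation has infinite propagation speed: any initial disturbance instantly affects all points (though exponentially small far away).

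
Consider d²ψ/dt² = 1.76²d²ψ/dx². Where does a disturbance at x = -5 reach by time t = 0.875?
Domain of influence: [-6.54, -3.46]. Data at x = -5 spreads outward at speed 1.76.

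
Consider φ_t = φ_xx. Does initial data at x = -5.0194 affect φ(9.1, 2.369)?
Yes, for any finite x. The heat equation has infinite propagation speed, so all initial data affects all points at any t > 0.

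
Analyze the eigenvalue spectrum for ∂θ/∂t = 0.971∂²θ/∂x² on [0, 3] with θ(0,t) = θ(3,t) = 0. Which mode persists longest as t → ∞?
Eigenvalues: λₙ = 0.971n²π²/3².
First three modes:
  n=1: λ₁ = 0.971π²/3² ≈ 1.065
  n=2: λ₂ = 3.884π²/3² ≈ 4.259 (4× faster decay)
  n=3: λ₃ = 8.739π²/3² ≈ 9.583 (9× faster decay)
As t → ∞, higher modes decay exponentially faster. The n=1 mode dominates: θ ~ c₁ sin(πx/3) e^{-λ₁t}.
Decay rate: λ₁ = 0.971π²/3² ≈ 1.065.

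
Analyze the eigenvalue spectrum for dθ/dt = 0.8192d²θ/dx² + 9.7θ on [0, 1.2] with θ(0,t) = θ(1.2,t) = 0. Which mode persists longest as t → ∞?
Eigenvalues: λₙ = 0.8192n²π²/1.2² - 9.7.
First three modes:
  n=1: λ₁ = 0.8192π²/1.2² - 9.7 ≈ -4.085
  n=2: λ₂ = 3.2768π²/1.2² - 9.7 ≈ 12.759
  n=3: λ₃ = 7.3728π²/1.2² - 9.7 ≈ 40.832
Since 0.8192π²/1.2² ≈ 5.615 < 9.7, λ₁ < 0.
The n=1 mode grows fastest (−λₙ is largest for n=1) → dominates.
Asymptotic: θ ~ c₁ sin(πx/1.2) e^{4.085t} (exponential growth at rate −λ₁ ≈ 4.085).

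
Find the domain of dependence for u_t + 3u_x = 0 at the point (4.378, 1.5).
A single point: x = -0.122. The characteristic through (4.378, 1.5) is x - 3t = const, so x = 4.378 - 3·1.5 = -0.122.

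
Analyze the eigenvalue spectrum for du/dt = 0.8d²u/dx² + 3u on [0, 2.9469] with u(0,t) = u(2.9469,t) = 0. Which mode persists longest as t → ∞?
Eigenvalues: λₙ = 0.8n²π²/2.9469² - 3.
First three modes:
  n=1: λ₁ = 0.8π²/2.9469² - 3 ≈ -2.091
  n=2: λ₂ = 3.2π²/2.9469² - 3 ≈ 0.637
  n=3: λ₃ = 7.2π²/2.9469² - 3 ≈ 5.183
Since 0.8π²/2.9469² ≈ 0.909 < 3, λ₁ < 0.
The n=1 mode grows fastest (−λₙ is largest for n=1) → dominates.
Asymptotic: u ~ c₁ sin(πx/2.9469) e^{2.091t} (exponential growth at rate −λ₁ ≈ 2.091).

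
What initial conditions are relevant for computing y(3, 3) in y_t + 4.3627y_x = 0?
A single point: x = -10.0881. The characteristic through (3, 3) is x - 4.3627t = const, so x = 3 - 4.3627·3 = -10.0881.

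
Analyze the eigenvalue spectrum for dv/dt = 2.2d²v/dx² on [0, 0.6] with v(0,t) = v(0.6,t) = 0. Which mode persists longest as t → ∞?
Eigenvalues: λₙ = 2.2n²π²/0.6².
First three modes:
  n=1: λ₁ = 2.2π²/0.6² ≈ 60.314
  n=2: λ₂ = 8.8π²/0.6² ≈ 241.257 (4× faster decay)
  n=3: λ₃ = 19.8π²/0.6² ≈ 542.828 (9× faster decay)
As t → ∞, higher modes decay exponentially faster. The n=1 mode dominates: v ~ c₁ sin(πx/0.6) e^{-λ₁t}.
Decay rate: λ₁ = 2.2π²/0.6² ≈ 60.314.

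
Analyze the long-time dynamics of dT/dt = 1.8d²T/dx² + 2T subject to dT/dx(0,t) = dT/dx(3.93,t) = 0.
Long-time behavior: T grows unboundedly. With Neumann BCs the constant mode has diffusion eigenvalue 0, so any r > 0 makes it grow like e^(2t); solution grows exponentially.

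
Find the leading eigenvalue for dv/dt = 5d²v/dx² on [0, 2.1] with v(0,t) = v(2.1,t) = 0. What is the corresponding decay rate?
Eigenvalues: λₙ = 5n²π²/2.1².
First three modes:
  n=1: λ₁ = 5π²/2.1² ≈ 11.19
  n=2: λ₂ = 20π²/2.1² ≈ 44.76 (4× faster decay)
  n=3: λ₃ = 45π²/2.1² ≈ 100.71 (9× faster decay)
As t → ∞, higher modes decay exponentially faster. The n=1 mode dominates: v ~ c₁ sin(πx/2.1) e^{-λ₁t}.
Decay rate: λ₁ = 5π²/2.1² ≈ 11.19.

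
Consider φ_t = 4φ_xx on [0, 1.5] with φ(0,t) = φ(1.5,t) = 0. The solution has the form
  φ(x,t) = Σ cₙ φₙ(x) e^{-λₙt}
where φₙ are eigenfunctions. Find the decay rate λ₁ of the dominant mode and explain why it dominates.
Eigenvalues: λₙ = 4n²π²/1.5².
First three modes:
  n=1: λ₁ = 4π²/1.5² ≈ 17.546
  n=2: λ₂ = 16π²/1.5² ≈ 70.184 (4× faster decay)
  n=3: λ₃ = 36π²/1.5² ≈ 157.914 (9× faster decay)
As t → ∞, higher modes decay exponentially faster. The n=1 mode dominates: φ ~ c₁ sin(πx/1.5) e^{-λ₁t}.
Decay rate: λ₁ = 4π²/1.5² ≈ 17.546.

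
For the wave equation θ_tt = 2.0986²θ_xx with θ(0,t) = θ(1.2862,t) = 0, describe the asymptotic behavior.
θ oscillates (no decay). Energy is conserved; the solution oscillates indefinitely as standing waves.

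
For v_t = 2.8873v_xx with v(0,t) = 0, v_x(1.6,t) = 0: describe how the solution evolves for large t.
v → 0. Heat escapes through the Dirichlet boundary.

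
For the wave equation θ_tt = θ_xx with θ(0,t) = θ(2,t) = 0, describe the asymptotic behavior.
θ oscillates (no decay). Energy is conserved; the solution oscillates indefinitely as standing waves.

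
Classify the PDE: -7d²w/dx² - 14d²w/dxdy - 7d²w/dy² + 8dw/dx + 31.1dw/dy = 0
A = -7, B = -14, C = -7. Discriminant B² - 4AC = 0. Since 0 = 0, parabolic.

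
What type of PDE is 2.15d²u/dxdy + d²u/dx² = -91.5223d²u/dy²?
Rewriting in standard form: d²u/dx² + 2.15d²u/dxdy + 91.5223d²u/dy² = 0. With A = 1, B = 2.15, C = 91.5223, the discriminant is -361.4667. This is an elliptic PDE.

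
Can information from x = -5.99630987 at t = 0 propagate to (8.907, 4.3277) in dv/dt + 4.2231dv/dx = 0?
No. Only data at x = -9.36930987 affects (8.907, 4.3277). Advection has one-way propagation along characteristics.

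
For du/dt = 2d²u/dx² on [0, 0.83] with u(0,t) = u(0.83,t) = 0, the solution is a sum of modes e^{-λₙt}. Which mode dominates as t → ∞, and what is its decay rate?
Eigenvalues: λₙ = 2n²π²/0.83².
First three modes:
  n=1: λ₁ = 2π²/0.83² ≈ 28.653
  n=2: λ₂ = 8π²/0.83² ≈ 114.613 (4× faster decay)
  n=3: λ₃ = 18π²/0.83² ≈ 257.879 (9× faster decay)
As t → ∞, higher modes decay exponentially faster. The n=1 mode dominates: u ~ c₁ sin(πx/0.83) e^{-λ₁t}.
Decay rate: λ₁ = 2π²/0.83² ≈ 28.653.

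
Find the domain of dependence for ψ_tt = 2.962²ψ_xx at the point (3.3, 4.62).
Domain of dependence: [-10.38444, 16.98444]. Signals travel at speed 2.962, so data within |x - 3.3| ≤ 2.962·4.62 = 13.68444 can reach the point.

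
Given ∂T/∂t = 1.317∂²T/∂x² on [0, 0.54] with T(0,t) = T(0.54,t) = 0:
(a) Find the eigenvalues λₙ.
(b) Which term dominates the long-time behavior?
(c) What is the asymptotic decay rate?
Eigenvalues: λₙ = 1.317n²π²/0.54².
First three modes:
  n=1: λ₁ = 1.317π²/0.54² ≈ 44.576
  n=2: λ₂ = 5.268π²/0.54² ≈ 178.303 (4× faster decay)
  n=3: λ₃ = 11.853π²/0.54² ≈ 401.181 (9× faster decay)
As t → ∞, higher modes decay exponentially faster. The n=1 mode dominates: T ~ c₁ sin(πx/0.54) e^{-λ₁t}.
Decay rate: λ₁ = 1.317π²/0.54² ≈ 44.576.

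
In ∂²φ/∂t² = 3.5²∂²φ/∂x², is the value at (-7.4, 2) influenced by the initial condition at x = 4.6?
No. The domain of dependence is [-14.4, -0.4], and 4.6 is outside this interval.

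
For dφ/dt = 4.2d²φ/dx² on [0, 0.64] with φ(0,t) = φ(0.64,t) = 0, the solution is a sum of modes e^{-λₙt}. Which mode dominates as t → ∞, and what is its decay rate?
Eigenvalues: λₙ = 4.2n²π²/0.64².
First three modes:
  n=1: λ₁ = 4.2π²/0.64² ≈ 101.202
  n=2: λ₂ = 16.8π²/0.64² ≈ 404.808 (4× faster decay)
  n=3: λ₃ = 37.8π²/0.64² ≈ 910.818 (9× faster decay)
As t → ∞, higher modes decay exponentially faster. The n=1 mode dominates: φ ~ c₁ sin(πx/0.64) e^{-λ₁t}.
Decay rate: λ₁ = 4.2π²/0.64² ≈ 101.202.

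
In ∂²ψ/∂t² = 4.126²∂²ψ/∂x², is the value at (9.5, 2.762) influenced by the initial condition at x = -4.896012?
No. The domain of dependence is [-1.896012, 20.896012], and -4.896012 is outside this interval.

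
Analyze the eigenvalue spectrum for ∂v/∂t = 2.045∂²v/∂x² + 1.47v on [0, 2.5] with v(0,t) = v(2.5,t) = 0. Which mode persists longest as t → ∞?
Eigenvalues: λₙ = 2.045n²π²/2.5² - 1.47.
First three modes:
  n=1: λ₁ = 2.045π²/2.5² - 1.47 ≈ 1.759
  n=2: λ₂ = 8.18π²/2.5² - 1.47 ≈ 11.447
  n=3: λ₃ = 18.405π²/2.5² - 1.47 ≈ 27.594
Since 2.045π²/2.5² ≈ 3.229 > 1.47, all λₙ > 0.
The n=1 mode decays slowest → dominates as t → ∞.
Asymptotic: v ~ c₁ sin(πx/2.5) e^{-λ₁t} with decay rate λ₁ ≈ 1.759.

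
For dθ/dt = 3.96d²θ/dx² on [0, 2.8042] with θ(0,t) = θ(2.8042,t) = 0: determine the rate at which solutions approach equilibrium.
Eigenvalues: λₙ = 3.96n²π²/2.8042².
First three modes:
  n=1: λ₁ = 3.96π²/2.8042² ≈ 4.97
  n=2: λ₂ = 15.84π²/2.8042² ≈ 19.881 (4× faster decay)
  n=3: λ₃ = 35.64π²/2.8042² ≈ 44.732 (9× faster decay)
As t → ∞, higher modes decay exponentially faster. The n=1 mode dominates: θ ~ c₁ sin(πx/2.8042) e^{-λ₁t}.
Decay rate: λ₁ = 3.96π²/2.8042² ≈ 4.97.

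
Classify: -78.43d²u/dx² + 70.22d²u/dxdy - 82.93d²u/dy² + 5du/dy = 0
Elliptic (discriminant = -21085.9512).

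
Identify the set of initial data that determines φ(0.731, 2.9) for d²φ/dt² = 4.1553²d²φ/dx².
Domain of dependence: [-11.31937, 12.78137]. Signals travel at speed 4.1553, so data within |x - 0.731| ≤ 4.1553·2.9 = 12.05037 can reach the point.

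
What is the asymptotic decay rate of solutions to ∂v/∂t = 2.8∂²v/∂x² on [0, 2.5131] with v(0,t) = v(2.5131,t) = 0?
Eigenvalues: λₙ = 2.8n²π²/2.5131².
First three modes:
  n=1: λ₁ = 2.8π²/2.5131² ≈ 4.376
  n=2: λ₂ = 11.2π²/2.5131² ≈ 17.502 (4× faster decay)
  n=3: λ₃ = 25.2π²/2.5131² ≈ 39.38 (9× faster decay)
As t → ∞, higher modes decay exponentially faster. The n=1 mode dominates: v ~ c₁ sin(πx/2.5131) e^{-λ₁t}.
Decay rate: λ₁ = 2.8π²/2.5131² ≈ 4.376.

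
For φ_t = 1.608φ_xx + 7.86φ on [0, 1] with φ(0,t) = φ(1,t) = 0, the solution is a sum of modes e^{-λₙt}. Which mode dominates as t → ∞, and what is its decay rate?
Eigenvalues: λₙ = 1.608n²π²/1² - 7.86.
First three modes:
  n=1: λ₁ = 1.608π² - 7.86 ≈ 8.01
  n=2: λ₂ = 6.432π² - 7.86 ≈ 55.621
  n=3: λ₃ = 14.472π² - 7.86 ≈ 134.973
Since 1.608π² ≈ 15.87 > 7.86, all λₙ > 0.
The n=1 mode decays slowest → dominates as t → ∞.
Asymptotic: φ ~ c₁ sin(πx/1) e^{-λ₁t} with decay rate λ₁ ≈ 8.01.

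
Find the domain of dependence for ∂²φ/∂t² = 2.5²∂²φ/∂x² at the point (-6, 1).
Domain of dependence: [-8.5, -3.5]. Signals travel at speed 2.5, so data within |x - -6| ≤ 2.5·1 = 2.5 can reach the point.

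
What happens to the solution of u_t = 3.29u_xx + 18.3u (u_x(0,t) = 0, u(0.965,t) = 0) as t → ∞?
u grows unboundedly. Reaction dominates diffusion (r=18.3 > κπ²/(4L²)≈8.72); solution grows exponentially.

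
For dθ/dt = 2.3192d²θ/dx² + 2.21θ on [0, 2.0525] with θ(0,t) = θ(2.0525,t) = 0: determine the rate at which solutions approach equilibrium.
Eigenvalues: λₙ = 2.3192n²π²/2.0525² - 2.21.
First three modes:
  n=1: λ₁ = 2.3192π²/2.0525² - 2.21 ≈ 3.223
  n=2: λ₂ = 9.2768π²/2.0525² - 2.21 ≈ 19.524
  n=3: λ₃ = 20.8728π²/2.0525² - 2.21 ≈ 46.691
Since 2.3192π²/2.0525² ≈ 5.433 > 2.21, all λₙ > 0.
The n=1 mode decays slowest → dominates as t → ∞.
Asymptotic: θ ~ c₁ sin(πx/2.0525) e^{-λ₁t} with decay rate λ₁ ≈ 3.223.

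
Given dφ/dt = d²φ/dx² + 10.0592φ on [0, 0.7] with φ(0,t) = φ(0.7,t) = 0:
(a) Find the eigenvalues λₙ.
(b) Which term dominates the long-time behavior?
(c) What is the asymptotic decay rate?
Eigenvalues: λₙ = n²π²/0.7² - 10.0592.
First three modes:
  n=1: λ₁ = π²/0.7² - 10.0592 ≈ 10.083
  n=2: λ₂ = 4π²/0.7² - 10.0592 ≈ 70.509
  n=3: λ₃ = 9π²/0.7² - 10.0592 ≈ 171.219
Since π²/0.7² ≈ 20.142 > 10.0592, all λₙ > 0.
The n=1 mode decays slowest → dominates as t → ∞.
Asymptotic: φ ~ c₁ sin(πx/0.7) e^{-λ₁t} with decay rate λ₁ ≈ 10.083.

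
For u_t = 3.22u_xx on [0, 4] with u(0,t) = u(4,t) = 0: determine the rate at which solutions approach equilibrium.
Eigenvalues: λₙ = 3.22n²π²/4².
First three modes:
  n=1: λ₁ = 3.22π²/4² ≈ 1.986
  n=2: λ₂ = 12.88π²/4² ≈ 7.945 (4× faster decay)
  n=3: λ₃ = 28.98π²/4² ≈ 17.876 (9× faster decay)
As t → ∞, higher modes decay exponentially faster. The n=1 mode dominates: u ~ c₁ sin(πx/4) e^{-λ₁t}.
Decay rate: λ₁ = 3.22π²/4² ≈ 1.986.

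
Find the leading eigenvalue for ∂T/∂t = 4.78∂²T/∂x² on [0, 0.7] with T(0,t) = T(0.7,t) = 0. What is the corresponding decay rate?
Eigenvalues: λₙ = 4.78n²π²/0.7².
First three modes:
  n=1: λ₁ = 4.78π²/0.7² ≈ 96.279
  n=2: λ₂ = 19.12π²/0.7² ≈ 385.116 (4× faster decay)
  n=3: λ₃ = 43.02π²/0.7² ≈ 866.511 (9× faster decay)
As t → ∞, higher modes decay exponentially faster. The n=1 mode dominates: T ~ c₁ sin(πx/0.7) e^{-λ₁t}.
Decay rate: λ₁ = 4.78π²/0.7² ≈ 96.279.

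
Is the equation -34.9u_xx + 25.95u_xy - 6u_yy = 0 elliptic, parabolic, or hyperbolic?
Computing B² - 4AC with A = -34.9, B = 25.95, C = -6: discriminant = -164.1975 (negative). Answer: elliptic.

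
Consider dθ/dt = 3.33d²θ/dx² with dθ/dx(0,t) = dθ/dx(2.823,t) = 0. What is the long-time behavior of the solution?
As t → ∞, θ → constant (steady state). Heat is conserved (no flux at boundaries); solution approaches the spatial average.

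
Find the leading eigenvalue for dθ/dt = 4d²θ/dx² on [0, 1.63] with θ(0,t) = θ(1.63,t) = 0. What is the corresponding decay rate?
Eigenvalues: λₙ = 4n²π²/1.63².
First three modes:
  n=1: λ₁ = 4π²/1.63² ≈ 14.859
  n=2: λ₂ = 16π²/1.63² ≈ 59.435 (4× faster decay)
  n=3: λ₃ = 36π²/1.63² ≈ 133.729 (9× faster decay)
As t → ∞, higher modes decay exponentially faster. The n=1 mode dominates: θ ~ c₁ sin(πx/1.63) e^{-λ₁t}.
Decay rate: λ₁ = 4π²/1.63² ≈ 14.859.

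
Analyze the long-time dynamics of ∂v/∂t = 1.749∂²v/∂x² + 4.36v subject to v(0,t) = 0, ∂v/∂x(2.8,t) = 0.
Long-time behavior: v grows unboundedly. Reaction dominates diffusion (r=4.36 > κπ²/(4L²)≈0.55); solution grows exponentially.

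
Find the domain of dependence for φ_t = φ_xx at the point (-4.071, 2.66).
The entire real line. The heat equation has infinite propagation speed: any initial disturbance instantly affects all points (though exponentially small far away).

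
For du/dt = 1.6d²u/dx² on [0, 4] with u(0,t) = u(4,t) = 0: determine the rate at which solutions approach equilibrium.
Eigenvalues: λₙ = 1.6n²π²/4².
First three modes:
  n=1: λ₁ = 1.6π²/4² ≈ 0.987
  n=2: λ₂ = 6.4π²/4² ≈ 3.948 (4× faster decay)
  n=3: λ₃ = 14.4π²/4² ≈ 8.883 (9× faster decay)
As t → ∞, higher modes decay exponentially faster. The n=1 mode dominates: u ~ c₁ sin(πx/4) e^{-λ₁t}.
Decay rate: λ₁ = 1.6π²/4² ≈ 0.987.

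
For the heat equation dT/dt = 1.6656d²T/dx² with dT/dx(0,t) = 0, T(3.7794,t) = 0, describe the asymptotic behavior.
T → 0. Heat escapes through the Dirichlet boundary.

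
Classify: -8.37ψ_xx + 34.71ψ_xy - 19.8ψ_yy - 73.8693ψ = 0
Hyperbolic (discriminant = 541.8801).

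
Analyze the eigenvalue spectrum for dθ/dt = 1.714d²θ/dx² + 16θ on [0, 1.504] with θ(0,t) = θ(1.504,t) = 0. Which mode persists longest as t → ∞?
Eigenvalues: λₙ = 1.714n²π²/1.504² - 16.
First three modes:
  n=1: λ₁ = 1.714π²/1.504² - 16 ≈ -8.521
  n=2: λ₂ = 6.856π²/1.504² - 16 ≈ 13.914
  n=3: λ₃ = 15.426π²/1.504² - 16 ≈ 51.307
Since 1.714π²/1.504² ≈ 7.479 < 16, λ₁ < 0.
The n=1 mode grows fastest (−λₙ is largest for n=1) → dominates.
Asymptotic: θ ~ c₁ sin(πx/1.504) e^{8.521t} (exponential growth at rate −λ₁ ≈ 8.521).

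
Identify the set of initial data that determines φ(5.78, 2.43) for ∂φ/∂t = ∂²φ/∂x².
The entire real line. The heat equation has infinite propagation speed: any initial disturbance instantly affects all points (though exponentially small far away).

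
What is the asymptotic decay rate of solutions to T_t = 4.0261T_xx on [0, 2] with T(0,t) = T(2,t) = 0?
Eigenvalues: λₙ = 4.0261n²π²/2².
First three modes:
  n=1: λ₁ = 4.0261π²/2² ≈ 9.934
  n=2: λ₂ = 16.1044π²/2² ≈ 39.736 (4× faster decay)
  n=3: λ₃ = 36.2349π²/2² ≈ 89.406 (9× faster decay)
As t → ∞, higher modes decay exponentially faster. The n=1 mode dominates: T ~ c₁ sin(πx/2) e^{-λ₁t}.
Decay rate: λ₁ = 4.0261π²/2² ≈ 9.934.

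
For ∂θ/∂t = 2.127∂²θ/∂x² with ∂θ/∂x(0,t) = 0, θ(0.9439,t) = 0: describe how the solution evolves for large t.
θ → 0. Heat escapes through the Dirichlet boundary.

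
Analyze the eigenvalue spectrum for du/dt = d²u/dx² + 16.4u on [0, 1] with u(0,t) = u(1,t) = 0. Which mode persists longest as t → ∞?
Eigenvalues: λₙ = n²π²/1² - 16.4.
First three modes:
  n=1: λ₁ = π² - 16.4 ≈ -6.53
  n=2: λ₂ = 4π² - 16.4 ≈ 23.078
  n=3: λ₃ = 9π² - 16.4 ≈ 72.426
Since π² ≈ 9.87 < 16.4, λ₁ < 0.
The n=1 mode grows fastest (−λₙ is largest for n=1) → dominates.
Asymptotic: u ~ c₁ sin(πx/1) e^{6.53t} (exponential growth at rate −λ₁ ≈ 6.53).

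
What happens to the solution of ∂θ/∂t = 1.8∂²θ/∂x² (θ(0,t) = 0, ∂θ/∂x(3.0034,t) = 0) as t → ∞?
θ → 0. Heat escapes through the Dirichlet boundary.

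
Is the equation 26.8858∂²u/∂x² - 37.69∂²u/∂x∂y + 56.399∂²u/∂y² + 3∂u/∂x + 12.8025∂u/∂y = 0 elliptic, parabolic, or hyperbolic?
Computing B² - 4AC with A = 26.8858, B = -37.69, C = 56.399: discriminant = -4644.7928368 (negative). Answer: elliptic.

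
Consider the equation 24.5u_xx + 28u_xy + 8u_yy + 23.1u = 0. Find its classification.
Parabolic. (A = 24.5, B = 28, C = 8 gives B² - 4AC = 0.)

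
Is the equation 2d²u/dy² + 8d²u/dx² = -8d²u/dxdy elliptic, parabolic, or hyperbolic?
Rewriting in standard form: 8d²u/dx² + 8d²u/dxdy + 2d²u/dy² = 0. Computing B² - 4AC with A = 8, B = 8, C = 2: discriminant = 0 (zero). Answer: parabolic.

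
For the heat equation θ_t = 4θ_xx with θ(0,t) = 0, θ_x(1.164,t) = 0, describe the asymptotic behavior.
θ → 0. Heat escapes through the Dirichlet boundary.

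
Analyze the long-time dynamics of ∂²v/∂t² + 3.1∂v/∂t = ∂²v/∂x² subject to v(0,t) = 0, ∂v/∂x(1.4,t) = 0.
Long-time behavior: v → 0. Damping (γ=3.1) dissipates energy; oscillations decay exponentially.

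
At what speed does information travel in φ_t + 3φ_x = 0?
Speed = 3. Information travels along x - 3t = const (rightward).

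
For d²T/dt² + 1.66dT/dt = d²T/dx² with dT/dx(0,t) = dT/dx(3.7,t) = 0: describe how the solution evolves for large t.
T → constant (steady state). Damping (γ=1.66) dissipates the nonconstant modes; with Neumann BCs the spatial average obeys M''+γM'=0 and tends to a finite limit.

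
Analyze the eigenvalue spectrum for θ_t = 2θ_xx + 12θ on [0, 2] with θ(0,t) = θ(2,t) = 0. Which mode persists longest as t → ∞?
Eigenvalues: λₙ = 2n²π²/2² - 12.
First three modes:
  n=1: λ₁ = 2π²/2² - 12 ≈ -7.065
  n=2: λ₂ = 8π²/2² - 12 ≈ 7.739
  n=3: λ₃ = 18π²/2² - 12 ≈ 32.413
Since 2π²/2² ≈ 4.935 < 12, λ₁ < 0.
The n=1 mode grows fastest (−λₙ is largest for n=1) → dominates.
Asymptotic: θ ~ c₁ sin(πx/2) e^{7.065t} (exponential growth at rate −λ₁ ≈ 7.065).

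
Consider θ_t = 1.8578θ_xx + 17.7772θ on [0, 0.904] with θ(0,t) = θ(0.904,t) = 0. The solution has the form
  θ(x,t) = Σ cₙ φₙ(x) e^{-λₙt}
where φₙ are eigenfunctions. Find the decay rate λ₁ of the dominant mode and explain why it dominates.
Eigenvalues: λₙ = 1.8578n²π²/0.904² - 17.7772.
First three modes:
  n=1: λ₁ = 1.8578π²/0.904² - 17.7772 ≈ 4.66
  n=2: λ₂ = 7.4312π²/0.904² - 17.7772 ≈ 71.97
  n=3: λ₃ = 16.7202π²/0.904² - 17.7772 ≈ 184.154
Since 1.8578π²/0.904² ≈ 22.437 > 17.7772, all λₙ > 0.
The n=1 mode decays slowest → dominates as t → ∞.
Asymptotic: θ ~ c₁ sin(πx/0.904) e^{-λ₁t} with decay rate λ₁ ≈ 4.66.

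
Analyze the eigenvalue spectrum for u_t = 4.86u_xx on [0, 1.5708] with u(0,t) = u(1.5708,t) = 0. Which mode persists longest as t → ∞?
Eigenvalues: λₙ = 4.86n²π²/1.5708².
First three modes:
  n=1: λ₁ = 4.86π²/1.5708² ≈ 19.44
  n=2: λ₂ = 19.44π²/1.5708² ≈ 77.76 (4× faster decay)
  n=3: λ₃ = 43.74π²/1.5708² ≈ 174.959 (9× faster decay)
As t → ∞, higher modes decay exponentially faster. The n=1 mode dominates: u ~ c₁ sin(πx/1.5708) e^{-λ₁t}.
Decay rate: λ₁ = 4.86π²/1.5708² ≈ 19.44.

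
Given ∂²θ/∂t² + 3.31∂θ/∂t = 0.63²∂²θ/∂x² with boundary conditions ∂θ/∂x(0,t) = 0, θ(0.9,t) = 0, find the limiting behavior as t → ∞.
θ → 0. Damping (γ=3.31) dissipates energy; oscillations decay exponentially.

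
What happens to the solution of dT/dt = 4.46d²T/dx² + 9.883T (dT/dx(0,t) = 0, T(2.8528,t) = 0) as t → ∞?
T grows unboundedly. Reaction dominates diffusion (r=9.883 > κπ²/(4L²)≈1.35); solution grows exponentially.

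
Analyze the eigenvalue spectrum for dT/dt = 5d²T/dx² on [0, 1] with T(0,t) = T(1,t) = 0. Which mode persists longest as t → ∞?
Eigenvalues: λₙ = 5n²π².
First three modes:
  n=1: λ₁ = 5π² ≈ 49.348
  n=2: λ₂ = 20π² ≈ 197.392 (4× faster decay)
  n=3: λ₃ = 45π² ≈ 444.132 (9× faster decay)
As t → ∞, higher modes decay exponentially faster. The n=1 mode dominates: T ~ c₁ sin(πx) e^{-λ₁t}.
Decay rate: λ₁ = 5π² ≈ 49.348.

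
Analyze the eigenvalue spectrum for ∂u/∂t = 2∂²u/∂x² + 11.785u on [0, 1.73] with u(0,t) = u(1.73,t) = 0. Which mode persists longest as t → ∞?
Eigenvalues: λₙ = 2n²π²/1.73² - 11.785.
First three modes:
  n=1: λ₁ = 2π²/1.73² - 11.785 ≈ -5.19
  n=2: λ₂ = 8π²/1.73² - 11.785 ≈ 14.596
  n=3: λ₃ = 18π²/1.73² - 11.785 ≈ 47.573
Since 2π²/1.73² ≈ 6.595 < 11.785, λ₁ < 0.
The n=1 mode grows fastest (−λₙ is largest for n=1) → dominates.
Asymptotic: u ~ c₁ sin(πx/1.73) e^{5.19t} (exponential growth at rate −λ₁ ≈ 5.19).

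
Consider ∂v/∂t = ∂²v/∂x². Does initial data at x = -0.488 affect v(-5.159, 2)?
Yes, for any finite x. The heat equation has infinite propagation speed, so all initial data affects all points at any t > 0.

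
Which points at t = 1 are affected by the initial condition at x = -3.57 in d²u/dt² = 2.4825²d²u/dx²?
Domain of influence: [-6.0525, -1.0875]. Data at x = -3.57 spreads outward at speed 2.4825.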